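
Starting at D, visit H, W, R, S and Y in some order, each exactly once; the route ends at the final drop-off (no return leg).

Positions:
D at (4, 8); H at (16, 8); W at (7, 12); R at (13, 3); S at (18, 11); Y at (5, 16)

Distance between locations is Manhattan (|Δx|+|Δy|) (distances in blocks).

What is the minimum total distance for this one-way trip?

40 blocks — the minimum one-way total.

There are 5! = 120 possible orderings.
D → H → W → R → S → Y: 12+13+15+13+18 = 71
D → H → W → R → Y → S: 12+13+15+21+18 = 79
D → H → W → S → R → Y: 12+13+12+13+21 = 71
D → H → W → S → Y → R: 12+13+12+18+21 = 76
D → H → W → Y → R → S: 12+13+6+21+13 = 65
D → H → W → Y → S → R: 12+13+6+18+13 = 62
D → H → R → W → S → Y: 12+8+15+12+18 = 65
D → H → R → W → Y → S: 12+8+15+6+18 = 59
D → H → R → S → W → Y: 12+8+13+12+6 = 51
D → H → R → S → Y → W: 12+8+13+18+6 = 57
D → H → R → Y → W → S: 12+8+21+6+12 = 59
D → H → R → Y → S → W: 12+8+21+18+12 = 71
D → H → S → W → R → Y: 12+5+12+15+21 = 65
D → H → S → W → Y → R: 12+5+12+6+21 = 56
… (106 more)
D → Y → W → S → H → R: 9+6+12+5+8 = 40  ← best
The minimum is 40.
One shortest path: D → Y → W → S → H → R.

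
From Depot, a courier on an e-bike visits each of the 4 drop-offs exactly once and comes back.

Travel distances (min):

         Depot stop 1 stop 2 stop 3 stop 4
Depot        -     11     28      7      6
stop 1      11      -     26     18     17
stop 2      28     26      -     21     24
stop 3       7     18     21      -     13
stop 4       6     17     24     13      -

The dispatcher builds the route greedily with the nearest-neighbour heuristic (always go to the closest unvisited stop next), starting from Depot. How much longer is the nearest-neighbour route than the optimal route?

Excess over optimum: 14 min.

From Depot: stop 4=6, stop 3=7, stop 1=11, stop 2=28 → choose stop 4 (6).
From stop 4: stop 3=13, stop 1=17, stop 2=24 → choose stop 3 (13).
From stop 3: stop 1=18, stop 2=21 → choose stop 1 (18).
From stop 1: stop 2=26 → choose stop 2 (26).
NN route Depot → stop 4 → stop 3 → stop 1 → stop 2 → Depot costs 91.
Optimal: Depot → stop 1 → stop 2 → stop 3 → stop 4 → Depot costs 77 (by enumerating all 12 distinct tours).
Excess = 91 − 77 = 14.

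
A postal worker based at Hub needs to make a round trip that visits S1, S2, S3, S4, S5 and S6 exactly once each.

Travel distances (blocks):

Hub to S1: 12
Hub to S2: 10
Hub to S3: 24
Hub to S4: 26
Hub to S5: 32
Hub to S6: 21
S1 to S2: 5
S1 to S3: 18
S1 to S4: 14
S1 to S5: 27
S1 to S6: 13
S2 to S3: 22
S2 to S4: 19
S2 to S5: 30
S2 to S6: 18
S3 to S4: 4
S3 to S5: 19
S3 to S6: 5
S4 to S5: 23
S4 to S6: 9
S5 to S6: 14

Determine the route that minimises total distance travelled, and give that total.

84 blocks — the shortest possible round trip.

With 6 stops there are 6!/2 = 360 distinct round trips (a route and its reverse cost the same).
Hub-S1-S2-S3-S4-S5-S6-Hub: 12+5+22+4+23+14+21 = 101
Hub-S1-S2-S3-S4-S6-S5-Hub: 12+5+22+4+9+14+32 = 98
Hub-S1-S2-S3-S5-S4-S6-Hub: 12+5+22+19+23+9+21 = 111
Hub-S1-S2-S3-S5-S6-S4-Hub: 12+5+22+19+14+9+26 = 107
Hub-S1-S2-S3-S6-S4-S5-Hub: 12+5+22+5+9+23+32 = 108
Hub-S1-S2-S3-S6-S5-S4-Hub: 12+5+22+5+14+23+26 = 107
Hub-S1-S2-S4-S3-S5-S6-Hub: 12+5+19+4+19+14+21 = 94
Hub-S1-S2-S4-S3-S6-S5-Hub: 12+5+19+4+5+14+32 = 91
… (352 more)
Hub-S2-S1-S4-S3-S6-S5-Hub: 10+5+14+4+5+14+32 = 84  ← best
The minimum is 84.
One optimal route: Hub → S2 → S1 → S4 → S3 → S6 → S5 → Hub (or its reverse).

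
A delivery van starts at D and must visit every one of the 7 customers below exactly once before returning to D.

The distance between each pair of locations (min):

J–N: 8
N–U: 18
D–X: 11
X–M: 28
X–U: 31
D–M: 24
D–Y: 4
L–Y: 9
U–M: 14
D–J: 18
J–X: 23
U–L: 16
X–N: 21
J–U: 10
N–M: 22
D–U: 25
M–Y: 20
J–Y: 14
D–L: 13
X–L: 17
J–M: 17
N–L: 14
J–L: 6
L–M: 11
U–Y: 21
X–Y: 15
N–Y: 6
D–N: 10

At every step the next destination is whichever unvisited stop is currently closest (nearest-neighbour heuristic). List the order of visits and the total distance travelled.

91 min along D → Y → N → J → L → M → U → X → D.

At D the remaining stops are Y 4, N 10, X 11, L 13, J 18, M 24, U 25; go to Y.
At Y the remaining stops are N 6, L 9, J 14, X 15, M 20, U 21; go to N.
At N the remaining stops are J 8, L 14, U 18, X 21, M 22; go to J.
At J the remaining stops are L 6, U 10, M 17, X 23; go to L.
At L the remaining stops are M 11, U 16, X 17; go to M.
At M the remaining stops are U 14, X 28; go to U.
At U the remaining stops are X 31; go to X.
Return X→D: 11.
Total = 4 + 6 + 8 + 6 + 11 + 14 + 31 + 11 = 91.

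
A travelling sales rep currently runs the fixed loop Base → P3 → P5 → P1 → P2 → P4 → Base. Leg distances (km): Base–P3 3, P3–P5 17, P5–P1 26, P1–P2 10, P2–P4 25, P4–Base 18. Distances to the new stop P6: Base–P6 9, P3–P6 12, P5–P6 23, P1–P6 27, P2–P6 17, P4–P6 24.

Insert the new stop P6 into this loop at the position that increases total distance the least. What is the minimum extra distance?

Adding 15 km by placing P6 on the P4–Base leg.

Insertion cost between consecutive stops i–j is d(i,P6) + d(P6,j) − d(i,j):
  between Base and P3: 9 + 12 − 3 = 18
  between P3 and P5: 12 + 23 − 17 = 18
  between P5 and P1: 23 + 27 − 26 = 24
  between P1 and P2: 27 + 17 − 10 = 34
  between P2 and P4: 17 + 24 − 25 = 16
  between P4 and Base: 24 + 9 − 18 = 15
Cheapest insertion is between P4 and Base, adding 15.
New total = 99 + 15 = 114.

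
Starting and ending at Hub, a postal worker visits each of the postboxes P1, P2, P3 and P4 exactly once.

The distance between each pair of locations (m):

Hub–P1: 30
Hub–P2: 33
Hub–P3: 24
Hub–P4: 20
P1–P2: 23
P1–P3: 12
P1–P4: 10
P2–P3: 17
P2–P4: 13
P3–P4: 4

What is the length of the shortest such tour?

There are 12 distinct closed tours to check (reversals are equivalent).
Hub→P1→P2→P3→P4→Hub: 30+23+17+4+20 = 94
Hub→P1→P2→P4→P3→Hub: 30+23+13+4+24 = 94
Hub→P1→P3→P2→P4→Hub: 30+12+17+13+20 = 92
Hub→P1→P3→P4→P2→Hub: 30+12+4+13+33 = 92
Hub→P1→P4→P2→P3→Hub: 30+10+13+17+24 = 94
Hub→P1→P4→P3→P2→Hub: 30+10+4+17+33 = 94
Hub→P2→P1→P3→P4→Hub: 33+23+12+4+20 = 92
Hub→P2→P1→P4→P3→Hub: 33+23+10+4+24 = 94
Hub→P2→P3→P1→P4→Hub: 33+17+12+10+20 = 92
Hub→P2→P4→P1→P3→Hub: 33+13+10+12+24 = 92
Hub→P3→P1→P2→P4→Hub: 24+12+23+13+20 = 92
Hub→P3→P2→P1→P4→Hub: 24+17+23+10+20 = 94
The minimum is 92.
One optimal route: Hub → P1 → P3 → P2 → P4 → Hub (or its reverse).

92 m — the shortest possible round trip.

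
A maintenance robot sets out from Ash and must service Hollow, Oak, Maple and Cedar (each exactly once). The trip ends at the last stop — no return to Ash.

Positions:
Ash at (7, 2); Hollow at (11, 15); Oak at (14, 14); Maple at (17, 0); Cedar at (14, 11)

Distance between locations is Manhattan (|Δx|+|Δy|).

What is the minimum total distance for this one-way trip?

Minimum one-way distance = 33.

There are 4! = 24 possible orderings.
Ash→Hollow→Oak→Maple→Cedar: 17+4+17+14 = 52
Ash→Hollow→Oak→Cedar→Maple: 17+4+3+14 = 38
Ash→Hollow→Maple→Oak→Cedar: 17+21+17+3 = 58
Ash→Hollow→Maple→Cedar→Oak: 17+21+14+3 = 55
Ash→Hollow→Cedar→Oak→Maple: 17+7+3+17 = 44
Ash→Hollow→Cedar→Maple→Oak: 17+7+14+17 = 55
Ash→Oak→Hollow→Maple→Cedar: 19+4+21+14 = 58
Ash→Oak→Hollow→Cedar→Maple: 19+4+7+14 = 44
Ash→Oak→Maple→Hollow→Cedar: 19+17+21+7 = 64
Ash→Oak→Maple→Cedar→Hollow: 19+17+14+7 = 57
Ash→Oak→Cedar→Hollow→Maple: 19+3+7+21 = 50
Ash→Oak→Cedar→Maple→Hollow: 19+3+14+21 = 57
Ash→Maple→Hollow→Oak→Cedar: 12+21+4+3 = 40
Ash→Maple→Hollow→Cedar→Oak: 12+21+7+3 = 43
… (10 more)
Ash→Maple→Cedar→Oak→Hollow: 12+14+3+4 = 33  ← best
The minimum is 33.
One shortest path: Ash → Maple → Cedar → Oak → Hollow.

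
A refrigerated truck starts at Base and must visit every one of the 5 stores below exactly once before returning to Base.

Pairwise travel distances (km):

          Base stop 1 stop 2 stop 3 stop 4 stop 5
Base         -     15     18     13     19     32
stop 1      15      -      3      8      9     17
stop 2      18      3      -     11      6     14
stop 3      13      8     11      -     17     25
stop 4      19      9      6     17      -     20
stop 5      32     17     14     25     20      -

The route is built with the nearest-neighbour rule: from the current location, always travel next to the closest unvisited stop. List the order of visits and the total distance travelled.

Total distance 82 km via the nearest-neighbour route Base → stop 3 → stop 1 → stop 2 → stop 4 → stop 5 → Base.

At Base the remaining stops are stop 3 13, stop 1 15, stop 2 18, stop 4 19, stop 5 32; go to stop 3.
At stop 3 the remaining stops are stop 1 8, stop 2 11, stop 4 17, stop 5 25; go to stop 1.
At stop 1 the remaining stops are stop 2 3, stop 4 9, stop 5 17; go to stop 2.
At stop 2 the remaining stops are stop 4 6, stop 5 14; go to stop 4.
At stop 4 the remaining stops are stop 5 20; go to stop 5.
Return stop 5→Base: 32.
Total = 13 + 8 + 3 + 6 + 20 + 32 = 82.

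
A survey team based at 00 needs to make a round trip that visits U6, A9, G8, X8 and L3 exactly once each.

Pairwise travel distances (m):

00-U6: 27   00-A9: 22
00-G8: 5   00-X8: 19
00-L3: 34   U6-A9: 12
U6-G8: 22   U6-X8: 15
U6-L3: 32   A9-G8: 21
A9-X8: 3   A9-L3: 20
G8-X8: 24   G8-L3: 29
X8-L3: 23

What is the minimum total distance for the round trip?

There are 60 distinct closed tours to check (reversals are equivalent).
00 - U6 - A9 - G8 - X8 - L3 - 00: 27+12+21+24+23+34 = 141
00 - U6 - A9 - G8 - L3 - X8 - 00: 27+12+21+29+23+19 = 131
00 - U6 - A9 - X8 - G8 - L3 - 00: 27+12+3+24+29+34 = 129
00 - U6 - A9 - X8 - L3 - G8 - 00: 27+12+3+23+29+5 = 99
00 - U6 - A9 - L3 - G8 - X8 - 00: 27+12+20+29+24+19 = 131
00 - U6 - A9 - L3 - X8 - G8 - 00: 27+12+20+23+24+5 = 111
00 - U6 - G8 - A9 - X8 - L3 - 00: 27+22+21+3+23+34 = 130
00 - U6 - G8 - A9 - L3 - X8 - 00: 27+22+21+20+23+19 = 132
00 - U6 - G8 - X8 - A9 - L3 - 00: 27+22+24+3+20+34 = 130
00 - U6 - G8 - X8 - L3 - A9 - 00: 27+22+24+23+20+22 = 138
00 - U6 - G8 - L3 - A9 - X8 - 00: 27+22+29+20+3+19 = 120
00 - U6 - G8 - L3 - X8 - A9 - 00: 27+22+29+23+3+22 = 126
00 - U6 - X8 - A9 - G8 - L3 - 00: 27+15+3+21+29+34 = 129
00 - U6 - X8 - A9 - L3 - G8 - 00: 27+15+3+20+29+5 = 99
… (46 more)
The minimum is 99.
One optimal route: 00 → U6 → A9 → X8 → L3 → G8 → 00 (or its reverse).

Shortest round trip = 99 m.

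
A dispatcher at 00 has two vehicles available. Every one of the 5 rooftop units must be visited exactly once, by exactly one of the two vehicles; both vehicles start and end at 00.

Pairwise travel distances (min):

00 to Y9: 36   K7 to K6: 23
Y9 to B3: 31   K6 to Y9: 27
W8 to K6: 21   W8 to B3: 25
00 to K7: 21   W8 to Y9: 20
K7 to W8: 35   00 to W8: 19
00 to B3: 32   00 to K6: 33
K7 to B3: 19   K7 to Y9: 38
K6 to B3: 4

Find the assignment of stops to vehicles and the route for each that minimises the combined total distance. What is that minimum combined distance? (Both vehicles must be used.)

Minimum combined distance: 144 min.

There are 2^4 − 1 = 15 ways to divide the 5 stops into two non-empty groups. For each, the best each vehicle can do is its own shortest tour through its group:
  {K7} + {W8, K6, Y9, B3}: 42 + 102 = 144
  {W8} + {K7, K6, Y9, B3}: 38 + 107 = 145
  {K7, W8} + {K6, Y9, B3}: 75 + 99 = 174
  {K6} + {K7, W8, Y9, B3}: 66 + 110 = 176
  {K7, K6} + {W8, Y9, B3}: 77 + 102 = 179
  {W8, K6} + {K7, Y9, B3}: 73 + 107 = 180
  … (15 splits in total)
Best: vehicle 1 00 → K7 → 00 = 42; vehicle 2 00 → W8 → Y9 → K6 → B3 → 00 = 102; combined 144.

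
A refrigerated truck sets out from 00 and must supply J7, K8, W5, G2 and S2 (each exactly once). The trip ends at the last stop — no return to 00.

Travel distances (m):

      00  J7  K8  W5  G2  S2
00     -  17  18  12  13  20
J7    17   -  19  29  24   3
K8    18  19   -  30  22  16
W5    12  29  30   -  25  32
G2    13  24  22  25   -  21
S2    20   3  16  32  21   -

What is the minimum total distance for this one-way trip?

Shortest open route: 78 m.

There are 5! = 120 possible orderings.
00 → J7 → K8 → W5 → G2 → S2: 17+19+30+25+21 = 112
00 → J7 → K8 → W5 → S2 → G2: 17+19+30+32+21 = 119
00 → J7 → K8 → G2 → W5 → S2: 17+19+22+25+32 = 115
00 → J7 → K8 → G2 → S2 → W5: 17+19+22+21+32 = 111
00 → J7 → K8 → S2 → W5 → G2: 17+19+16+32+25 = 109
00 → J7 → K8 → S2 → G2 → W5: 17+19+16+21+25 = 98
00 → J7 → W5 → K8 → G2 → S2: 17+29+30+22+21 = 119
00 → J7 → W5 → K8 → S2 → G2: 17+29+30+16+21 = 113
00 → J7 → W5 → G2 → K8 → S2: 17+29+25+22+16 = 109
00 → J7 → W5 → G2 → S2 → K8: 17+29+25+21+16 = 108
00 → J7 → W5 → S2 → K8 → G2: 17+29+32+16+22 = 116
00 → J7 → W5 → S2 → G2 → K8: 17+29+32+21+22 = 121
00 → J7 → G2 → K8 → W5 → S2: 17+24+22+30+32 = 125
00 → J7 → G2 → K8 → S2 → W5: 17+24+22+16+32 = 111
… (106 more)
00 → W5 → G2 → K8 → S2 → J7: 12+25+22+16+3 = 78  ← best
The minimum is 78.
One shortest path: 00 → W5 → G2 → K8 → S2 → J7.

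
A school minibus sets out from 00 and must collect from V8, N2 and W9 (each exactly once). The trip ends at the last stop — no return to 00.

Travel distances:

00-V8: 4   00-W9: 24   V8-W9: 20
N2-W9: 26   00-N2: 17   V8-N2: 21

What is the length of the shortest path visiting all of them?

50 — the minimum one-way total.

There are 3! = 6 possible orderings.
00 → V8 → N2 → W9: 4+21+26 = 51
00 → V8 → W9 → N2: 4+20+26 = 50
00 → N2 → V8 → W9: 17+21+20 = 58
00 → N2 → W9 → V8: 17+26+20 = 63
00 → W9 → V8 → N2: 24+20+21 = 65
00 → W9 → N2 → V8: 24+26+21 = 71
The minimum is 50.
One shortest path: 00 → V8 → W9 → N2.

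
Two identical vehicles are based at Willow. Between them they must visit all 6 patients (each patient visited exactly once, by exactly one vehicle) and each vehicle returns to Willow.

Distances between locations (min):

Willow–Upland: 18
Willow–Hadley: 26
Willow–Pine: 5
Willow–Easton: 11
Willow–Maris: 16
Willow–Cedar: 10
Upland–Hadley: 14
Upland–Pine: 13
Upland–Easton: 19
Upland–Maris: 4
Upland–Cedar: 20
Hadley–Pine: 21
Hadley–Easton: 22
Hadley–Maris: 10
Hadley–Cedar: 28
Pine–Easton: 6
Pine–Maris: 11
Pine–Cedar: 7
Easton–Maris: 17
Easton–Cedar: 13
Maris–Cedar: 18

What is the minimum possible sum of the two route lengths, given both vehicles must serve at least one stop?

Minimum combined distance: 85 min.

There are 2^5 − 1 = 31 ways to divide the 6 stops into two non-empty groups. For each, the best each vehicle can do is its own shortest tour through its group:
  {Upland} + {Hadley, Pine, Easton, Maris, Cedar}: 36 + 71 = 107
  {Hadley} + {Upland, Pine, Easton, Maris, Cedar}: 52 + 62 = 114
  {Upland, Hadley} + {Pine, Easton, Maris, Cedar}: 58 + 56 = 114
  {Pine} + {Upland, Hadley, Easton, Maris, Cedar}: 10 + 77 = 87
  {Upland, Pine} + {Hadley, Easton, Maris, Cedar}: 36 + 71 = 107
  {Hadley, Pine} + {Upland, Easton, Maris, Cedar}: 52 + 62 = 114
  … (31 splits in total)
  {Upland, Hadley, Pine, Easton, Maris} + {Cedar}: 65 + 20 = 85  ← best
Best: vehicle 1 Willow → Upland → Maris → Hadley → Easton → Pine → Willow = 65; vehicle 2 Willow → Cedar → Willow = 20; combined 85.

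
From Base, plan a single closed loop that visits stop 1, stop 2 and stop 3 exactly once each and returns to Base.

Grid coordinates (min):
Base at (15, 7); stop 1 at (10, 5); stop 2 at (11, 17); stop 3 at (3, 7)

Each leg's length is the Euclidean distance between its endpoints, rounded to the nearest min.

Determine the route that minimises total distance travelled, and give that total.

There are 3 distinct closed tours to check (reversals are equivalent).
Base-stop 1-stop 2-stop 3-Base: 5+12+13+12 = 42
Base-stop 1-stop 3-stop 2-Base: 5+7+13+11 = 36
Base-stop 2-stop 1-stop 3-Base: 11+12+7+12 = 42
The minimum is 36.
One optimal route: Base → stop 1 → stop 3 → stop 2 → Base (or its reverse).

Shortest round trip = 36 min.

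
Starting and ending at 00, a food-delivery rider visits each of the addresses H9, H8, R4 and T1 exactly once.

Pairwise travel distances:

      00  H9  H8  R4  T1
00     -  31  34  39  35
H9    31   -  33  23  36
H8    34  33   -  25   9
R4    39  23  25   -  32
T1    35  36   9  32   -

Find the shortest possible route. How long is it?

Shortest round trip = 123.

00 → H9 → H8 → R4 → T1 → 00: 31+33+25+32+35 = 156
00 → H9 → H8 → T1 → R4 → 00: 31+33+9+32+39 = 144
00 → H9 → R4 → H8 → T1 → 00: 31+23+25+9+35 = 123
00 → H9 → R4 → T1 → H8 → 00: 31+23+32+9+34 = 129
00 → H9 → T1 → H8 → R4 → 00: 31+36+9+25+39 = 140
00 → H9 → T1 → R4 → H8 → 00: 31+36+32+25+34 = 158
00 → H8 → H9 → R4 → T1 → 00: 34+33+23+32+35 = 157
00 → H8 → H9 → T1 → R4 → 00: 34+33+36+32+39 = 174
00 → H8 → R4 → H9 → T1 → 00: 34+25+23+36+35 = 153
00 → H8 → T1 → H9 → R4 → 00: 34+9+36+23+39 = 141
00 → R4 → H9 → H8 → T1 → 00: 39+23+33+9+35 = 139
00 → R4 → H8 → H9 → T1 → 00: 39+25+33+36+35 = 168
The minimum is 123.
One optimal route: 00 → H9 → R4 → H8 → T1 → 00 (or its reverse).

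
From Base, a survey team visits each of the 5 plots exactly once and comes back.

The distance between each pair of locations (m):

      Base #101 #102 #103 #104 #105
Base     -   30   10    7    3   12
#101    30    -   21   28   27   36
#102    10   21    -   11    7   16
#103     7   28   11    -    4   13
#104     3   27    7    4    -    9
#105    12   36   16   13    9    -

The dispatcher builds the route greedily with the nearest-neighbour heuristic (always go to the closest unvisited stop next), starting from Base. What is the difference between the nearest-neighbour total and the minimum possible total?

From Base: #104=3, #103=7, #102=10, #105=12, #101=30 → choose #104 (3).
From #104: #103=4, #102=7, #105=9, #101=27 → choose #103 (4).
From #103: #102=11, #105=13, #101=28 → choose #102 (11).
From #102: #105=16, #101=21 → choose #105 (16).
From #105: #101=36 → choose #101 (36).
NN route Base → #104 → #103 → #102 → #105 → #101 → Base costs 100.
Optimal: Base → #102 → #101 → #103 → #104 → #105 → Base costs 84 (by enumerating all 60 distinct tours).
Excess = 100 − 84 = 16.

Excess over optimum: 16 m.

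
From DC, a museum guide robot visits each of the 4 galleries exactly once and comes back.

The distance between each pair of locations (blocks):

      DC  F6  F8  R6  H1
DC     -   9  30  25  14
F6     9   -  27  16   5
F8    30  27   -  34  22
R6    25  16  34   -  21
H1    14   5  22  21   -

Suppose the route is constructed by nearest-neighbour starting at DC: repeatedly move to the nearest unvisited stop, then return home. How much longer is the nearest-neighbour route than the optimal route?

The nearest-neighbour route is 4 blocks longer than optimal.

From DC: F6=9, H1=14, R6=25, F8=30 → choose F6 (9).
From F6: H1=5, R6=16, F8=27 → choose H1 (5).
From H1: R6=21, F8=22 → choose R6 (21).
From R6: F8=34 → choose F8 (34).
NN route DC → F6 → H1 → R6 → F8 → DC costs 99.
Optimal: DC → F6 → R6 → F8 → H1 → DC costs 95 (by enumerating all 12 distinct tours).
Excess = 99 − 95 = 4.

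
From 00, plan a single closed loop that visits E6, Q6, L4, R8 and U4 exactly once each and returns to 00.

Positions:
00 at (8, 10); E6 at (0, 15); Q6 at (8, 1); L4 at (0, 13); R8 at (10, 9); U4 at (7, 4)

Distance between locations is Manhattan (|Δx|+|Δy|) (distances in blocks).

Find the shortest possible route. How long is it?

00→E6→Q6→L4→R8→U4→00: 13+22+20+14+8+7 = 84
00→E6→Q6→L4→U4→R8→00: 13+22+20+16+8+3 = 82
00→E6→Q6→R8→L4→U4→00: 13+22+10+14+16+7 = 82
00→E6→Q6→R8→U4→L4→00: 13+22+10+8+16+11 = 80
00→E6→Q6→U4→L4→R8→00: 13+22+4+16+14+3 = 72
00→E6→Q6→U4→R8→L4→00: 13+22+4+8+14+11 = 72
00→E6→L4→Q6→R8→U4→00: 13+2+20+10+8+7 = 60
00→E6→L4→Q6→U4→R8→00: 13+2+20+4+8+3 = 50
00→E6→L4→R8→Q6→U4→00: 13+2+14+10+4+7 = 50
00→E6→L4→R8→U4→Q6→00: 13+2+14+8+4+9 = 50
00→E6→L4→U4→Q6→R8→00: 13+2+16+4+10+3 = 48
00→E6→L4→U4→R8→Q6→00: 13+2+16+8+10+9 = 58
00→E6→R8→Q6→L4→U4→00: 13+16+10+20+16+7 = 82
00→E6→R8→Q6→U4→L4→00: 13+16+10+4+16+11 = 70
… (46 more)
The minimum is 48.
One optimal route: 00 → E6 → L4 → U4 → Q6 → R8 → 00 (or its reverse).

Shortest round trip = 48 blocks.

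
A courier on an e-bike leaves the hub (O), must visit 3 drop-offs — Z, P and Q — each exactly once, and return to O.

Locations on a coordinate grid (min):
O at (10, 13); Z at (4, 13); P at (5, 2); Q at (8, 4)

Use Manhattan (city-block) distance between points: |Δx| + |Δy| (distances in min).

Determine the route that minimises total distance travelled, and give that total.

O→Z→P→Q→O: 6+12+5+11 = 34
O→Z→Q→P→O: 6+13+5+16 = 40
O→P→Z→Q→O: 16+12+13+11 = 52
The minimum is 34.
One optimal route: O → Z → P → Q → O (or its reverse).

34 min — the shortest possible round trip.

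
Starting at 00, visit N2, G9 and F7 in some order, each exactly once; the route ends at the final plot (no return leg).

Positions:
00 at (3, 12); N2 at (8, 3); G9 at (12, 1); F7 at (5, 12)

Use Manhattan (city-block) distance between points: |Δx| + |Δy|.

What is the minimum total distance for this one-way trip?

There are 3! = 6 possible orderings.
00 - N2 - G9 - F7: 14+6+18 = 38
00 - N2 - F7 - G9: 14+12+18 = 44
00 - G9 - N2 - F7: 20+6+12 = 38
00 - G9 - F7 - N2: 20+18+12 = 50
00 - F7 - N2 - G9: 2+12+6 = 20
00 - F7 - G9 - N2: 2+18+6 = 26
The minimum is 20.
One shortest path: 00 → F7 → N2 → G9.

Shortest open route: 20.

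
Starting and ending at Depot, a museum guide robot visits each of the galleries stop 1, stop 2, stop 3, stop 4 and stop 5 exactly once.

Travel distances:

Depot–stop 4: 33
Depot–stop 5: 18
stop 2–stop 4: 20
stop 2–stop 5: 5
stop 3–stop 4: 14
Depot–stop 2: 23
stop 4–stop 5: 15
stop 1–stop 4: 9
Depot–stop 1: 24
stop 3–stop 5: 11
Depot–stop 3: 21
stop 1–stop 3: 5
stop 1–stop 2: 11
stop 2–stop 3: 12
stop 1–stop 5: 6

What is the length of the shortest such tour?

78 — the shortest possible round trip.

With 5 stops there are 5!/2 = 60 distinct round trips (a route and its reverse cost the same).
Depot-stop 1-stop 2-stop 3-stop 4-stop 5-Depot: 24+11+12+14+15+18 = 94
Depot-stop 1-stop 2-stop 3-stop 5-stop 4-Depot: 24+11+12+11+15+33 = 106
Depot-stop 1-stop 2-stop 4-stop 3-stop 5-Depot: 24+11+20+14+11+18 = 98
Depot-stop 1-stop 2-stop 4-stop 5-stop 3-Depot: 24+11+20+15+11+21 = 102
Depot-stop 1-stop 2-stop 5-stop 3-stop 4-Depot: 24+11+5+11+14+33 = 98
Depot-stop 1-stop 2-stop 5-stop 4-stop 3-Depot: 24+11+5+15+14+21 = 90
Depot-stop 1-stop 3-stop 2-stop 4-stop 5-Depot: 24+5+12+20+15+18 = 94
Depot-stop 1-stop 3-stop 2-stop 5-stop 4-Depot: 24+5+12+5+15+33 = 94
Depot-stop 1-stop 3-stop 4-stop 2-stop 5-Depot: 24+5+14+20+5+18 = 86
Depot-stop 1-stop 3-stop 4-stop 5-stop 2-Depot: 24+5+14+15+5+23 = 86
Depot-stop 1-stop 3-stop 5-stop 2-stop 4-Depot: 24+5+11+5+20+33 = 98
Depot-stop 1-stop 3-stop 5-stop 4-stop 2-Depot: 24+5+11+15+20+23 = 98
Depot-stop 1-stop 4-stop 2-stop 3-stop 5-Depot: 24+9+20+12+11+18 = 94
Depot-stop 1-stop 4-stop 2-stop 5-stop 3-Depot: 24+9+20+5+11+21 = 90
… (46 more)
Depot-stop 2-stop 5-stop 1-stop 4-stop 3-Depot: 23+5+6+9+14+21 = 78  ← best
The minimum is 78.
One optimal route: Depot → stop 2 → stop 5 → stop 1 → stop 4 → stop 3 → Depot (or its reverse).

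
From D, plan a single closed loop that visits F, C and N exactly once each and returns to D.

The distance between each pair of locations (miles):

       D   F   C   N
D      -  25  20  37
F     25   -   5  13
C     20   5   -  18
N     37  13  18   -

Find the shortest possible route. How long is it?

Minimum total distance: 75 miles.

There are 3 distinct closed tours to check (reversals are equivalent).
D - F - C - N - D: 25+5+18+37 = 85
D - F - N - C - D: 25+13+18+20 = 76
D - C - F - N - D: 20+5+13+37 = 75
The minimum is 75.
One optimal route: D → C → F → N → D (or its reverse).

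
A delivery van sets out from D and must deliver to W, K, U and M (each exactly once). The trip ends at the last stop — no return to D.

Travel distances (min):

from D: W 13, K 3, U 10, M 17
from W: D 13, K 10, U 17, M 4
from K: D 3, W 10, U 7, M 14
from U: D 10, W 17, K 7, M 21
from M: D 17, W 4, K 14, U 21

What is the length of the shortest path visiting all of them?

There are 4! = 24 possible orderings.
D → W → K → U → M: 13+10+7+21 = 51
D → W → K → M → U: 13+10+14+21 = 58
D → W → U → K → M: 13+17+7+14 = 51
D → W → U → M → K: 13+17+21+14 = 65
D → W → M → K → U: 13+4+14+7 = 38
D → W → M → U → K: 13+4+21+7 = 45
D → K → W → U → M: 3+10+17+21 = 51
D → K → W → M → U: 3+10+4+21 = 38
D → K → U → W → M: 3+7+17+4 = 31
D → K → U → M → W: 3+7+21+4 = 35
D → K → M → W → U: 3+14+4+17 = 38
D → K → M → U → W: 3+14+21+17 = 55
D → U → W → K → M: 10+17+10+14 = 51
D → U → W → M → K: 10+17+4+14 = 45
… (10 more)
The minimum is 31.
One shortest path: D → K → U → W → M.

31 min — the minimum one-way total.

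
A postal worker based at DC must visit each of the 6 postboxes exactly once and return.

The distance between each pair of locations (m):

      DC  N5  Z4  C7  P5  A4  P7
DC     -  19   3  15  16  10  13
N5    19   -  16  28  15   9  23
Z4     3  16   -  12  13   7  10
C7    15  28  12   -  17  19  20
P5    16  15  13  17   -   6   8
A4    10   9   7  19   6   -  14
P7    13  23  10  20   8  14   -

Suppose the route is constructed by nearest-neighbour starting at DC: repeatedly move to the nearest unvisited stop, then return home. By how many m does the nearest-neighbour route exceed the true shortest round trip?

Excess over optimum: 14 m.

DC: Z4=3, A4=10, P7=13, C7=15, P5=16, N5=19 ⇒ Z4
Z4: A4=7, P7=10, C7=12, P5=13, N5=16 ⇒ A4
A4: P5=6, N5=9, P7=14, C7=19 ⇒ P5
P5: P7=8, N5=15, C7=17 ⇒ P7
P7: C7=20, N5=23 ⇒ C7
C7: N5=28 ⇒ N5
NN route DC → Z4 → A4 → P5 → P7 → C7 → N5 → DC costs 91.
Optimal: DC → N5 → A4 → P5 → P7 → C7 → Z4 → DC costs 77 (by enumerating all 360 distinct tours).
Excess = 91 − 77 = 14.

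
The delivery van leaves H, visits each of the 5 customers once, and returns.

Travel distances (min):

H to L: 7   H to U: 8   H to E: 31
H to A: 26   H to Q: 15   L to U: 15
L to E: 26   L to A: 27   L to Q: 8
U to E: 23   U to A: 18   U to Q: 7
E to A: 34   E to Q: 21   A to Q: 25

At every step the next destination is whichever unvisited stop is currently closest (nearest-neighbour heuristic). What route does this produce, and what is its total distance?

H → [L:7 / U:8 / Q:15 / A:26 / E:31] → L (7)
L → [Q:8 / U:15 / E:26 / A:27] → Q (8)
Q → [U:7 / E:21 / A:25] → U (7)
U → [A:18 / E:23] → A (18)
A → [E:34] → E (34)
Return E→H: 31.
Total = 7 + 8 + 7 + 18 + 34 + 31 = 105.

105 min along H → L → Q → U → A → E → H.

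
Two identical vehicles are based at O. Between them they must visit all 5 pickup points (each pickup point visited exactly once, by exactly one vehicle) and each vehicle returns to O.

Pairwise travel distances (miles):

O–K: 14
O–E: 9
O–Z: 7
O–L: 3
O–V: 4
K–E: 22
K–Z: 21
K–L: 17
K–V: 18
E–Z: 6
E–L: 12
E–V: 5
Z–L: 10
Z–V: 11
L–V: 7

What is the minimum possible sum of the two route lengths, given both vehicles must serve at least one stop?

Minimum combined distance: 56 miles.

Check every non-empty split of the stops between the two vehicles; for each half take its own optimal tour:
  {K} + {E, Z, L, V}: 28 + 28 = 56
  {E} + {K, Z, L, V}: 18 + 56 = 74
  {K, E} + {Z, L, V}: 45 + 28 = 73
  {Z} + {K, E, L, V}: 14 + 51 = 65
  {K, Z} + {E, L, V}: 42 + 24 = 66
  {E, Z} + {K, L, V}: 22 + 42 = 64
  … (15 splits in total)
Best: vehicle 1 O → K → O = 28; vehicle 2 O → Z → E → V → L → O = 28; combined 56.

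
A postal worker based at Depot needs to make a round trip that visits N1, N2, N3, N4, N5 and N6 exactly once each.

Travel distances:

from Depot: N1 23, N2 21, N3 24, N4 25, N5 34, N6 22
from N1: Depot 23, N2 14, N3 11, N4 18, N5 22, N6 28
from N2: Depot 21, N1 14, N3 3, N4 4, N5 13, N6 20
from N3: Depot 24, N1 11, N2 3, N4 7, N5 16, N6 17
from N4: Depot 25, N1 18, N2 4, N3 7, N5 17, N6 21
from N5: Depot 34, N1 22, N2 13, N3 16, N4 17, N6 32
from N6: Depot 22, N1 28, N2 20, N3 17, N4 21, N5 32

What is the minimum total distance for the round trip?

With 6 stops there are 6!/2 = 360 distinct round trips (a route and its reverse cost the same).
Depot → N1 → N2 → N3 → N4 → N5 → N6 → Depot: 23+14+3+7+17+32+22 = 118
Depot → N1 → N2 → N3 → N4 → N6 → N5 → Depot: 23+14+3+7+21+32+34 = 134
Depot → N1 → N2 → N3 → N5 → N4 → N6 → Depot: 23+14+3+16+17+21+22 = 116
Depot → N1 → N2 → N3 → N5 → N6 → N4 → Depot: 23+14+3+16+32+21+25 = 134
Depot → N1 → N2 → N3 → N6 → N4 → N5 → Depot: 23+14+3+17+21+17+34 = 129
Depot → N1 → N2 → N3 → N6 → N5 → N4 → Depot: 23+14+3+17+32+17+25 = 131
Depot → N1 → N2 → N4 → N3 → N5 → N6 → Depot: 23+14+4+7+16+32+22 = 118
Depot → N1 → N2 → N4 → N3 → N6 → N5 → Depot: 23+14+4+7+17+32+34 = 131
… (352 more)
Depot → N1 → N5 → N2 → N4 → N3 → N6 → Depot: 23+22+13+4+7+17+22 = 108  ← best
The minimum is 108.
One optimal route: Depot → N1 → N5 → N2 → N4 → N3 → N6 → Depot (or its reverse).

Shortest round trip = 108.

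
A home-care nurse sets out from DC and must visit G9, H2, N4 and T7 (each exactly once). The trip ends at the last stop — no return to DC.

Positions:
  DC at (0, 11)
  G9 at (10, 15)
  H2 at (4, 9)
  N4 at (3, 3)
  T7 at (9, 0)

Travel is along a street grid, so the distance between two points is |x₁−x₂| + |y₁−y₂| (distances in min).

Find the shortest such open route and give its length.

Shortest open route: 38 min.

There are 4! = 24 possible orderings.
DC→G9→H2→N4→T7: 14+12+7+9 = 42
DC→G9→H2→T7→N4: 14+12+14+9 = 49
DC→G9→N4→H2→T7: 14+19+7+14 = 54
DC→G9→N4→T7→H2: 14+19+9+14 = 56
DC→G9→T7→H2→N4: 14+16+14+7 = 51
DC→G9→T7→N4→H2: 14+16+9+7 = 46
DC→H2→G9→N4→T7: 6+12+19+9 = 46
DC→H2→G9→T7→N4: 6+12+16+9 = 43
DC→H2→N4→G9→T7: 6+7+19+16 = 48
DC→H2→N4→T7→G9: 6+7+9+16 = 38
DC→H2→T7→G9→N4: 6+14+16+19 = 55
DC→H2→T7→N4→G9: 6+14+9+19 = 48
DC→N4→G9→H2→T7: 11+19+12+14 = 56
DC→N4→G9→T7→H2: 11+19+16+14 = 60
… (10 more)
The minimum is 38.
One shortest path: DC → H2 → N4 → T7 → G9.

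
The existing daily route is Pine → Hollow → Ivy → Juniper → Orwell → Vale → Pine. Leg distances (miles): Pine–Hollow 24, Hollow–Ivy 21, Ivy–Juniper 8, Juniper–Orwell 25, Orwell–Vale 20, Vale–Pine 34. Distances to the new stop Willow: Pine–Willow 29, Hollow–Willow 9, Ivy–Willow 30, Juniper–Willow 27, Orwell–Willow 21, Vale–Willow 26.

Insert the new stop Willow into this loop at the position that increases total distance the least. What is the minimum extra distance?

+14 miles — insert Willow between Pine and Hollow.

Insertion cost between consecutive stops i–j is d(i,Willow) + d(Willow,j) − d(i,j):
  between Pine and Hollow: 29 + 9 − 24 = 14
  between Hollow and Ivy: 9 + 30 − 21 = 18
  between Ivy and Juniper: 30 + 27 − 8 = 49
  between Juniper and Orwell: 27 + 21 − 25 = 23
  between Orwell and Vale: 21 + 26 − 20 = 27
  between Vale and Pine: 26 + 29 − 34 = 21
Cheapest insertion is between Pine and Hollow, adding 14.
New total = 132 + 14 = 146.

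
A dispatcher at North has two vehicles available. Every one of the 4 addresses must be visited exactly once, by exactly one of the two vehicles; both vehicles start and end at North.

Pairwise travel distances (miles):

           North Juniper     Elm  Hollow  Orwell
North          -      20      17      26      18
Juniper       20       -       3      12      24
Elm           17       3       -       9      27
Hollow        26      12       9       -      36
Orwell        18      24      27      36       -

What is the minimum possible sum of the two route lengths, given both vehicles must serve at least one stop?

94 miles — the smallest possible combined total.

Check every non-empty split of the stops between the two vehicles; for each half take its own optimal tour:
  {Juniper} + {Elm, Hollow, Orwell}: 40 + 80 = 120
  {Elm} + {Juniper, Hollow, Orwell}: 34 + 80 = 114
  {Juniper, Elm} + {Hollow, Orwell}: 40 + 80 = 120
  {Hollow} + {Juniper, Elm, Orwell}: 52 + 62 = 114
  {Juniper, Hollow} + {Elm, Orwell}: 58 + 62 = 120
  {Elm, Hollow} + {Juniper, Orwell}: 52 + 62 = 114
  … (7 splits in total)
  {Juniper, Elm, Hollow} + {Orwell}: 58 + 36 = 94  ← best
Best: vehicle 1 North → Juniper → Elm → Hollow → North = 58; vehicle 2 North → Orwell → North = 36; combined 94.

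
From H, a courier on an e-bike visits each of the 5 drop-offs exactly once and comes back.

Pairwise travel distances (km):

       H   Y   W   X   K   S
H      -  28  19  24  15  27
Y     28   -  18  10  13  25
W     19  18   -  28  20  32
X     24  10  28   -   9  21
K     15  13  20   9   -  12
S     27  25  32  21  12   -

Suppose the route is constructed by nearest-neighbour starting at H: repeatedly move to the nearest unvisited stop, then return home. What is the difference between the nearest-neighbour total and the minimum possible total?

Excess over optimum: 16 km.

H: K=15, W=19, X=24, S=27, Y=28 ⇒ K
K: X=9, S=12, Y=13, W=20 ⇒ X
X: Y=10, S=21, W=28 ⇒ Y
Y: W=18, S=25 ⇒ W
W: S=32 ⇒ S
NN route H → K → X → Y → W → S → H costs 111.
Optimal: H → W → Y → X → K → S → H costs 95 (by enumerating all 60 distinct tours).
Excess = 111 − 95 = 16.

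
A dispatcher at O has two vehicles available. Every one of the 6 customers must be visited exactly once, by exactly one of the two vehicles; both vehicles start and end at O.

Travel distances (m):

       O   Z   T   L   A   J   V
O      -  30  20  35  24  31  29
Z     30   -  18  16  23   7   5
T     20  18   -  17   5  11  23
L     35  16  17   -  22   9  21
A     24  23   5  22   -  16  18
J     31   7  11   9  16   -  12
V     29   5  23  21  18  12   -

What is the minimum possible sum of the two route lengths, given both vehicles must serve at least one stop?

134 m — the smallest possible combined total.

Check every non-empty split of the stops between the two vehicles; for each half take its own optimal tour:
  {Z} + {T, L, A, J, V}: 60 + 96 = 156
  {T} + {Z, L, A, J, V}: 40 + 96 = 136
  {Z, T} + {L, A, J, V}: 68 + 96 = 164
  {L} + {Z, T, A, J, V}: 70 + 81 = 151
  {Z, L} + {T, A, J, V}: 81 + 81 = 162
  {T, L} + {Z, A, J, V}: 72 + 81 = 153
  … (31 splits in total)
  {T, A} + {Z, L, J, V}: 49 + 85 = 134  ← best
Best: vehicle 1 O → T → A → O = 49; vehicle 2 O → L → J → Z → V → O = 85; combined 134.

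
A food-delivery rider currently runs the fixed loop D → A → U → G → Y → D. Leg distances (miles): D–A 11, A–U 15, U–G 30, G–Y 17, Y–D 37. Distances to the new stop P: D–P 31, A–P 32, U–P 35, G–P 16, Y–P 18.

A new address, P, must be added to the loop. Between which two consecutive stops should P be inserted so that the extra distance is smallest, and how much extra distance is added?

Adding 12 miles by placing P on the Y–D leg.

Insertion cost between consecutive stops i–j is d(i,P) + d(P,j) − d(i,j):
  between D and A: 31 + 32 − 11 = 52
  between A and U: 32 + 35 − 15 = 52
  between U and G: 35 + 16 − 30 = 21
  between G and Y: 16 + 18 − 17 = 17
  between Y and D: 18 + 31 − 37 = 12
Cheapest insertion is between Y and D, adding 12.
New total = 110 + 12 = 122.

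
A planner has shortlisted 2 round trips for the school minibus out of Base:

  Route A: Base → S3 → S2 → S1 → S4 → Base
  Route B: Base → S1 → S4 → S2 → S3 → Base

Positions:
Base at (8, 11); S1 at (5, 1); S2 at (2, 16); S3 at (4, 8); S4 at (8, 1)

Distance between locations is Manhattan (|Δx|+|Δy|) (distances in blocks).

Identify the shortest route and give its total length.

Route A: 7 + 10 + 18 + 3 + 10 = 48
Route B: 13 + 3 + 21 + 10 + 7 = 54

Shortest is Route A, total 48 blocks.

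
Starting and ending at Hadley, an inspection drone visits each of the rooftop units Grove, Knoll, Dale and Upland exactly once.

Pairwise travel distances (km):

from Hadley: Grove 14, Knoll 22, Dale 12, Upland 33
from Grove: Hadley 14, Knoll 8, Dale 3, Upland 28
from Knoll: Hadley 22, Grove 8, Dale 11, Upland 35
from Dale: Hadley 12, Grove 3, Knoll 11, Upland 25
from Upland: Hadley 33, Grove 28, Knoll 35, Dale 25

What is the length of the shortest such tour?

Hadley - Grove - Knoll - Dale - Upland - Hadley: 14+8+11+25+33 = 91
Hadley - Grove - Knoll - Upland - Dale - Hadley: 14+8+35+25+12 = 94
Hadley - Grove - Dale - Knoll - Upland - Hadley: 14+3+11+35+33 = 96
Hadley - Grove - Dale - Upland - Knoll - Hadley: 14+3+25+35+22 = 99
Hadley - Grove - Upland - Knoll - Dale - Hadley: 14+28+35+11+12 = 100
Hadley - Grove - Upland - Dale - Knoll - Hadley: 14+28+25+11+22 = 100
Hadley - Knoll - Grove - Dale - Upland - Hadley: 22+8+3+25+33 = 91
Hadley - Knoll - Grove - Upland - Dale - Hadley: 22+8+28+25+12 = 95
Hadley - Knoll - Dale - Grove - Upland - Hadley: 22+11+3+28+33 = 97
Hadley - Knoll - Upland - Grove - Dale - Hadley: 22+35+28+3+12 = 100
Hadley - Dale - Grove - Knoll - Upland - Hadley: 12+3+8+35+33 = 91
Hadley - Dale - Knoll - Grove - Upland - Hadley: 12+11+8+28+33 = 92
The minimum is 91.
One optimal route: Hadley → Grove → Knoll → Dale → Upland → Hadley (or its reverse).

91 km — the shortest possible round trip.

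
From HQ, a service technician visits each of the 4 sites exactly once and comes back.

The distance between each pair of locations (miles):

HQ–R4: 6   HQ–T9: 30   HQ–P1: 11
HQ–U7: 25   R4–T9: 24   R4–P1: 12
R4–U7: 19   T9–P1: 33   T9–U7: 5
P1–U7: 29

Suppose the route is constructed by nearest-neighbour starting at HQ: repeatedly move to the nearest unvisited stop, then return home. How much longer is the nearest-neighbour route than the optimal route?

From HQ: R4=6, P1=11, U7=25, T9=30 → choose R4 (6).
From R4: P1=12, U7=19, T9=24 → choose P1 (12).
From P1: U7=29, T9=33 → choose U7 (29).
From U7: T9=5 → choose T9 (5).
NN route HQ → R4 → P1 → U7 → T9 → HQ costs 82.
Optimal: HQ → R4 → U7 → T9 → P1 → HQ costs 74 (by enumerating all 12 distinct tours).
Excess = 82 − 74 = 8.

The nearest-neighbour route is 8 miles longer than optimal.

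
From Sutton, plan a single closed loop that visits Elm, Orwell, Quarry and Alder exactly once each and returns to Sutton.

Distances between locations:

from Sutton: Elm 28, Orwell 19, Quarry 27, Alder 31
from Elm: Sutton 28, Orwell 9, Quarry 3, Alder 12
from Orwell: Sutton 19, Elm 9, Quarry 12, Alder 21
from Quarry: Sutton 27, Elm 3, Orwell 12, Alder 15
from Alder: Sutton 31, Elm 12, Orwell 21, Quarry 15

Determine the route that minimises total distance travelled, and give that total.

Sutton-Elm-Orwell-Quarry-Alder-Sutton: 28+9+12+15+31 = 95
Sutton-Elm-Orwell-Alder-Quarry-Sutton: 28+9+21+15+27 = 100
Sutton-Elm-Quarry-Orwell-Alder-Sutton: 28+3+12+21+31 = 95
Sutton-Elm-Quarry-Alder-Orwell-Sutton: 28+3+15+21+19 = 86
Sutton-Elm-Alder-Orwell-Quarry-Sutton: 28+12+21+12+27 = 100
Sutton-Elm-Alder-Quarry-Orwell-Sutton: 28+12+15+12+19 = 86
Sutton-Orwell-Elm-Quarry-Alder-Sutton: 19+9+3+15+31 = 77
Sutton-Orwell-Elm-Alder-Quarry-Sutton: 19+9+12+15+27 = 82
Sutton-Orwell-Quarry-Elm-Alder-Sutton: 19+12+3+12+31 = 77
Sutton-Orwell-Alder-Elm-Quarry-Sutton: 19+21+12+3+27 = 82
Sutton-Quarry-Elm-Orwell-Alder-Sutton: 27+3+9+21+31 = 91
Sutton-Quarry-Orwell-Elm-Alder-Sutton: 27+12+9+12+31 = 91
The minimum is 77.
One optimal route: Sutton → Orwell → Elm → Quarry → Alder → Sutton (or its reverse).

Minimum total distance: 77.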